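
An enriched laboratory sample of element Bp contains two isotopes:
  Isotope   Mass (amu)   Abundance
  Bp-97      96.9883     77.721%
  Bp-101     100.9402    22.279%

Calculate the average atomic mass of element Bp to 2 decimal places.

Average mass = Σ (abundance × isotope mass) = 0.77721 × 96.9883 + 0.22279 × 100.9402
= 75.38028 + 22.48847 = 97.86875 amu

97.87 amu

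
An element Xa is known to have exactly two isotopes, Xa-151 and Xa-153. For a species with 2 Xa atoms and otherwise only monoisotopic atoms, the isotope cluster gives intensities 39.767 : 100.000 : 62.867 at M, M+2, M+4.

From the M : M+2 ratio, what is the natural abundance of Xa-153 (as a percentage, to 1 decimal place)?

55.7%

If p is the fraction of Xa that is Xa-151, then I(M+2)/I(M) = [C(2,1)·p^1·(1−p)] / p^2 = 2·(1−p)/p = 100.000/39.767 = 2.5146
(1−p)/p = 2.5146/2 = 1.2573  ⇒  p = 1/(1 + 1.2573) = 0.4430
Xa-151: 44.3%, Xa-153: 55.7%.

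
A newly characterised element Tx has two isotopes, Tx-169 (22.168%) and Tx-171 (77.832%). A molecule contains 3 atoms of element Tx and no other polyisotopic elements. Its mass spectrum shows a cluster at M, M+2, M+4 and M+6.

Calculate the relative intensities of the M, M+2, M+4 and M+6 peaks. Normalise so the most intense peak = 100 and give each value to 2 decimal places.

2.31 : 24.34 : 85.45 : 100.00

The 3 Tx atoms are independent, so intensities follow the terms of (0.22168 + 0.77832)^3.
P(M) = 0.22168^3 = 0.010894
P(M+2) = 3 × 0.22168^2 × 0.77832^1 = 0.114745
P(M+4) = 3 × 0.22168^1 × 0.77832^2 = 0.402869
P(M+6) = 0.77832^3 = 0.471492
The M+6 peak is largest (0.471492); scaling to 100 gives 2.31 : 24.34 : 85.45 : 100.00.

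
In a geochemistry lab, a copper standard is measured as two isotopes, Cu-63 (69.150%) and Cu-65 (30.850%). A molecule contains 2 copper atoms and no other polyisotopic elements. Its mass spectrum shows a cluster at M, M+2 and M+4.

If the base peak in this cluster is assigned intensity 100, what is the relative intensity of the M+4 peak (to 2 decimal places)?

19.90

Binomial terms of (0.69150 + 0.30850)^2: M 0.4782, M+2 0.4267, M+4 0.0952 → M is the base peak.
P(M) = C(2,0) × 0.69150^2 × 0.30850^0 = 1 × 0.47817225 × 1.0000 = 0.478172 (base)
P(M+4) = C(2,2) × 0.69150^0 × 0.30850^2 = 1 × 1.0000 × 0.09517225 = 0.095172
Relative intensity = 0.095172 / 0.478172 × 100 = 19.90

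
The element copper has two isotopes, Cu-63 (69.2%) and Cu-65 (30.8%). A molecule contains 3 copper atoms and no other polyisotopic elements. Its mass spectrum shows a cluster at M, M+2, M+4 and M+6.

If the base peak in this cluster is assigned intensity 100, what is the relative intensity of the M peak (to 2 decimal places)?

Term probabilities: M 0.3314, M+2 0.4425, M+4 0.1969, M+6 0.0292. Base peak = M+2.
P(M+2) = C(3,1) × 0.692^2 × 0.308^1 = 3 × 0.478864 × 0.3080 = 0.442470 (base)
P(M) = C(3,0) × 0.692^3 × 0.308^0 = 1 × 0.33137389 × 1.0000 = 0.331374
Relative intensity = 0.331374 / 0.442470 × 100 = 74.89

74.89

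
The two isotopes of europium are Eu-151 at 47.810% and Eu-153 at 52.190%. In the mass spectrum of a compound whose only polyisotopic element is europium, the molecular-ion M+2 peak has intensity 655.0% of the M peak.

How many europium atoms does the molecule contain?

6

With n Eu atoms, P(M+2)/P(M) = C(n,1)·p^(n−1)q / p^n = n·q/p = n · 0.52190/0.47810.
n = 6.550 × 0.47810/0.52190 = 6.00 ≈ 6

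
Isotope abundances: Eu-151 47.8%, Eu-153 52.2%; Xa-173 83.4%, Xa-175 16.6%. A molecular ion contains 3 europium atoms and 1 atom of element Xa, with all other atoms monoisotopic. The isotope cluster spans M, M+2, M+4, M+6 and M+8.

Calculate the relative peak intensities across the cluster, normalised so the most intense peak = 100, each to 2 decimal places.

23.64 : 82.16 : 100.00 : 47.63 : 6.13

Europium pattern (n=3): 0.10921535 : 0.35780594 : 0.39074206 : 0.14223665
Element Xa pattern (n=1): 0.8340 : 0.1660
Convolve the two distributions (both contribute in 2-u steps):
  M: 0.10921535×0.8340 = 0.091086
  M+2: 0.10921535×0.1660 + 0.35780594×0.8340 = 0.316540
  M+4: 0.35780594×0.1660 + 0.39074206×0.8340 = 0.385275
  M+6: 0.39074206×0.1660 + 0.14223665×0.8340 = 0.183489
  M+8: 0.14223665×0.1660 = 0.023611
Scale to base peak (0.385275) = 100: 23.64 : 82.16 : 100.00 : 47.63 : 6.13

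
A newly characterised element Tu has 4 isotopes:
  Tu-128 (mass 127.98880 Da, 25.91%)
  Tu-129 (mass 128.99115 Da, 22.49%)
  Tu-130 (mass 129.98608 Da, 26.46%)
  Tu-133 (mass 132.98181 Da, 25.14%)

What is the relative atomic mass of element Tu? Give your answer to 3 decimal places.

Ar = Σ fᵢ·mᵢ = 0.2591 × 127.98880 + 0.2249 × 128.99115 + 0.2646 × 129.98608 + 0.2514 × 132.98181
= 33.161898 + 29.010110 + 34.394317 + 33.431627 = 129.997952 Da

129.998 Da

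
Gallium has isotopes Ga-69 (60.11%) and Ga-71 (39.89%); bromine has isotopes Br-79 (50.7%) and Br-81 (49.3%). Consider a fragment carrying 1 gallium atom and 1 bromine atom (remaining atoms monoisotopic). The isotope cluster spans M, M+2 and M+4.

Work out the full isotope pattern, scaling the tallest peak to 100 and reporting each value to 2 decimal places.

Gallium pattern (n=1): 0.6011 : 0.3989
Bromine pattern (n=1): 0.5070 : 0.4930
Convolve the two distributions (both contribute in 2-u steps):
  M: 0.6011×0.5070 = 0.304758
  M+2: 0.6011×0.4930 + 0.3989×0.5070 = 0.498585
  M+4: 0.3989×0.4930 = 0.196658
Scale to base peak (0.498585) = 100: 61.12 : 100.00 : 39.44

61.12 : 100.00 : 39.44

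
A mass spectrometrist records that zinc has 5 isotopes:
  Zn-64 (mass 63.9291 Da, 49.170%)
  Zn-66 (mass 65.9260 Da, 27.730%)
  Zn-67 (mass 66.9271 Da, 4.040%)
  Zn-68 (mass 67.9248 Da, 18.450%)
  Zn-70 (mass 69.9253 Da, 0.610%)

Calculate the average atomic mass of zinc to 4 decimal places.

Weight each isotope mass by its fractional abundance: 0.49170 × 63.9291 + 0.27730 × 65.9260 + 0.04040 × 66.9271 + 0.18450 × 67.9248 + 0.00610 × 69.9253
= 31.43394 + 18.28128 + 2.70385 + 12.53213 + 0.42654 = 65.37774 Da

65.3777 Da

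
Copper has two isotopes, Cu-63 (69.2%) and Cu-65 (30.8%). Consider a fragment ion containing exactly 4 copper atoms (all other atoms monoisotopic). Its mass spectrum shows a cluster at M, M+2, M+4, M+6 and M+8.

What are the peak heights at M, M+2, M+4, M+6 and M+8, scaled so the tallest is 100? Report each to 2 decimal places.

Each Cu atom is independently Cu-63 (p = 0.692) or Cu-65 (q = 0.308); the cluster is the binomial expansion (p + q)^4.
P(M) = 0.692^4 = 0.229311
P(M+2) = 4 × 0.692^3 × 0.308^1 = 0.408253
P(M+4) = 6 × 0.692^2 × 0.308^2 = 0.272562
P(M+6) = 4 × 0.692^1 × 0.308^3 = 0.080876
P(M+8) = 0.308^4 = 0.008999
The M+2 peak is largest (0.408253); scaling to 100 gives 56.17 : 100.00 : 66.76 : 19.81 : 2.20.

56.17 : 100.00 : 66.76 : 19.81 : 2.20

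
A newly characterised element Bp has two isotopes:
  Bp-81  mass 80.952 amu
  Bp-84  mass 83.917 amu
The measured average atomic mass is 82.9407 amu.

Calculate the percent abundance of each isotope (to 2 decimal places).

Writing the weighted mean with unknown fraction x of Bp-81:
80.952·x + 83.917·(1 − x) = 82.9407
(80.952 − 83.917)·x = 82.9407 − 83.917
x = -0.9763 / -2.965 = 0.32927 → 32.93% Bp-81, 67.07% Bp-84.

Bp-81: 32.93%, Bp-84: 67.07%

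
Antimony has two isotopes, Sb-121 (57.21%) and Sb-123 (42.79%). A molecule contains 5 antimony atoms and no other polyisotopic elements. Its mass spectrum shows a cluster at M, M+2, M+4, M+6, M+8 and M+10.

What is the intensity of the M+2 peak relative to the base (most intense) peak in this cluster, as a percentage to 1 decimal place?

66.8%

(0.5721 + 0.4279)^5 gives M 0.0613, M+2 0.2292, M+4 0.3428, M+6 0.2564, M+8 0.0959, M+10 0.0143; the largest is M+4.
P(M+4) = C(5,2) × 0.5721^3 × 0.4279^2 = 10 × 0.18724742 × 0.18309841 = 0.342847 (base)
P(M+2) = C(5,1) × 0.5721^4 × 0.4279^1 = 5 × 0.10712425 × 0.4279 = 0.229192
Relative intensity = 0.229192 / 0.342847 × 100 = 66.8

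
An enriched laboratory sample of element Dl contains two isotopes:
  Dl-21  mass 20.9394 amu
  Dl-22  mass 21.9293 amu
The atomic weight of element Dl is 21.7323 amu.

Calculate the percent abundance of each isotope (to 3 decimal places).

Dl-21: 19.901%, Dl-22: 80.099%

Writing the weighted mean with unknown fraction x of Dl-21:
20.9394·x + 21.9293·(1 − x) = 21.7323
(20.9394 − 21.9293)·x = 21.7323 − 21.9293
x = -0.1970 / -0.9899 = 0.19901 → 19.901% Dl-21, 80.099% Dl-22.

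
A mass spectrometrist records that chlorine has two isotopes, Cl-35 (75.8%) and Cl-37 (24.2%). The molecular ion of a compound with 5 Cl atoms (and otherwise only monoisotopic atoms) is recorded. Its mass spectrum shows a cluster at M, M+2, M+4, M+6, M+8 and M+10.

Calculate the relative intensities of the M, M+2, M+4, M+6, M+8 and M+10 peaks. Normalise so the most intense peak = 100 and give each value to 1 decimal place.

The 5 Cl atoms are independent, so intensities follow the terms of (0.758 + 0.242)^5.
P(M) = 0.758^5 = 0.250234
P(M+2) = 5 × 0.758^4 × 0.242^1 = 0.399450
P(M+4) = 10 × 0.758^3 × 0.242^2 = 0.255058
P(M+6) = 10 × 0.758^2 × 0.242^3 = 0.081430
P(M+8) = 5 × 0.758^1 × 0.242^4 = 0.012999
P(M+10) = 0.242^5 = 0.000830
The M+2 peak is largest (0.399450); scaling to 100 gives 62.6 : 100.0 : 63.9 : 20.4 : 3.3 : 0.2.

62.6 : 100.0 : 63.9 : 20.4 : 3.3 : 0.2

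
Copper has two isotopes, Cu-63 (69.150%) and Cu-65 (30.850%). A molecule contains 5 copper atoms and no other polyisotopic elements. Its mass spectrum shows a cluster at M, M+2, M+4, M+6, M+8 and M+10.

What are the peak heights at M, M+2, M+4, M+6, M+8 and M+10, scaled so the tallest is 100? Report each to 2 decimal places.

44.83 : 100.00 : 89.23 : 39.81 : 8.88 : 0.79

Each Cu atom is independently Cu-63 (p = 0.69150) or Cu-65 (q = 0.30850); the cluster is the binomial expansion (p + q)^5.
P(M) = 0.69150^5 = 0.158111
P(M+2) = 5 × 0.69150^4 × 0.30850^1 = 0.352691
P(M+4) = 10 × 0.69150^3 × 0.30850^2 = 0.314693
P(M+6) = 10 × 0.69150^2 × 0.30850^3 = 0.140394
P(M+8) = 5 × 0.69150^1 × 0.30850^4 = 0.031317
P(M+10) = 0.30850^5 = 0.002794
The M+2 peak is largest (0.352691); scaling to 100 gives 44.83 : 100.00 : 89.23 : 39.81 : 8.88 : 0.79.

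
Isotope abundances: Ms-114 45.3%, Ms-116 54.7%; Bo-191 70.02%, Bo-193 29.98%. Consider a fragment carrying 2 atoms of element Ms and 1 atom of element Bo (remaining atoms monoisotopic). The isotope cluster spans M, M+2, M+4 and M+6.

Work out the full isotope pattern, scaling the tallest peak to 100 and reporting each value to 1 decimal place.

Element Ms pattern (n=2): 0.205209 : 0.495582 : 0.299209
Element Bo pattern (n=1): 0.7002 : 0.2998
Convolve the two distributions (both contribute in 2-u steps):
  M: 0.205209×0.7002 = 0.143687
  M+2: 0.205209×0.2998 + 0.495582×0.7002 = 0.408528
  M+4: 0.495582×0.2998 + 0.299209×0.7002 = 0.358082
  M+6: 0.299209×0.2998 = 0.089703
Scale to base peak (0.408528) = 100: 35.2 : 100.0 : 87.7 : 22.0

35.2 : 100.0 : 87.7 : 22.0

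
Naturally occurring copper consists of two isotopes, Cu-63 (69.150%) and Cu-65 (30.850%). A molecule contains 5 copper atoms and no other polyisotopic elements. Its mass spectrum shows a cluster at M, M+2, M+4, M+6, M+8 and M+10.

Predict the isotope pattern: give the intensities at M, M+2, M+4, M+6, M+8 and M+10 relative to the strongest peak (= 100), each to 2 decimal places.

44.83 : 100.00 : 89.23 : 39.81 : 8.88 : 0.79

Each Cu atom is independently Cu-63 (p = 0.69150) or Cu-65 (q = 0.30850); the cluster is the binomial expansion (p + q)^5.
P(M) = 0.69150^5 = 0.158111
P(M+2) = 5 × 0.69150^4 × 0.30850^1 = 0.352691
P(M+4) = 10 × 0.69150^3 × 0.30850^2 = 0.314693
P(M+6) = 10 × 0.69150^2 × 0.30850^3 = 0.140394
P(M+8) = 5 × 0.69150^1 × 0.30850^4 = 0.031317
P(M+10) = 0.30850^5 = 0.002794
The M+2 peak is largest (0.352691); scaling to 100 gives 44.83 : 100.00 : 89.23 : 39.81 : 8.88 : 0.79.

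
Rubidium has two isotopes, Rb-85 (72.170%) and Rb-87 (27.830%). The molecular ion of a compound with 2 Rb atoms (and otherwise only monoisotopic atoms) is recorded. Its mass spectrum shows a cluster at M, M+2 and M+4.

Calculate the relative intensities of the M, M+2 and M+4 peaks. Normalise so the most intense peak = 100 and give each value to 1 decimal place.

Expanding (0.72170 + 0.27830)^2:
P(M) = 0.72170^2 = 0.520851
P(M+2) = 2 × 0.72170^1 × 0.27830^1 = 0.401698
P(M+4) = 0.27830^2 = 0.077451
The M peak is largest (0.520851); scaling to 100 gives 100.0 : 77.1 : 14.9.

100.0 : 77.1 : 14.9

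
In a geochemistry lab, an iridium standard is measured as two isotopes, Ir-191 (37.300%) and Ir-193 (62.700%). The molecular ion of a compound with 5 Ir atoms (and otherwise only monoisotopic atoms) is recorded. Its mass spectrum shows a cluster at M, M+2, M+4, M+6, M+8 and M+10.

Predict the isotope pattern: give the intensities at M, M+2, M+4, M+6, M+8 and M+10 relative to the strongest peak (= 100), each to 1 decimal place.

Expanding (0.37300 + 0.62700)^5:
P(M) = 0.37300^5 = 0.007220
P(M+2) = 5 × 0.37300^4 × 0.62700^1 = 0.060684
P(M+4) = 10 × 0.37300^3 × 0.62700^2 = 0.204015
P(M+6) = 10 × 0.37300^2 × 0.62700^3 = 0.342942
P(M+8) = 5 × 0.37300^1 × 0.62700^4 = 0.288237
P(M+10) = 0.62700^5 = 0.096903
The M+6 peak is largest (0.342942); scaling to 100 gives 2.1 : 17.7 : 59.5 : 100.0 : 84.0 : 28.3.

2.1 : 17.7 : 59.5 : 100.0 : 84.0 : 28.3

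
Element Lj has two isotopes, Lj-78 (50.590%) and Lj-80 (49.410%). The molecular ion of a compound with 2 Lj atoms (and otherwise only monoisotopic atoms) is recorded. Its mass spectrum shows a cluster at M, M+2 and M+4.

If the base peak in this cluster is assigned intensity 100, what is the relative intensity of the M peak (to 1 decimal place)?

51.2

Term probabilities: M 0.2559, M+2 0.4999, M+4 0.2441. Base peak = M+2.
P(M+2) = C(2,1) × 0.50590^1 × 0.49410^1 = 2 × 0.5059 × 0.4941 = 0.499930 (base)
P(M) = C(2,0) × 0.50590^2 × 0.49410^0 = 1 × 0.25593481 × 1.0000 = 0.255935
Relative intensity = 0.255935 / 0.499930 × 100 = 51.2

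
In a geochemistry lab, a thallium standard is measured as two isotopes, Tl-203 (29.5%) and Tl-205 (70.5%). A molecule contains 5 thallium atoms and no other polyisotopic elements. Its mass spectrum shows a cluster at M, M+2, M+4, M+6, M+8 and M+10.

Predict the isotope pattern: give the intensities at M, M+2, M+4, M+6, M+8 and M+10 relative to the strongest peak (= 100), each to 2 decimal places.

0.61 : 7.33 : 35.02 : 83.69 : 100.00 : 47.80

Each Tl atom is independently Tl-203 (p = 0.295) or Tl-205 (q = 0.705); the cluster is the binomial expansion (p + q)^5.
P(M) = 0.295^5 = 0.002234
P(M+2) = 5 × 0.295^4 × 0.705^1 = 0.026696
P(M+4) = 10 × 0.295^3 × 0.705^2 = 0.127598
P(M+6) = 10 × 0.295^2 × 0.705^3 = 0.304938
P(M+8) = 5 × 0.295^1 × 0.705^4 = 0.364375
P(M+10) = 0.705^5 = 0.174159
The M+8 peak is largest (0.364375); scaling to 100 gives 0.61 : 7.33 : 35.02 : 83.69 : 100.00 : 47.80.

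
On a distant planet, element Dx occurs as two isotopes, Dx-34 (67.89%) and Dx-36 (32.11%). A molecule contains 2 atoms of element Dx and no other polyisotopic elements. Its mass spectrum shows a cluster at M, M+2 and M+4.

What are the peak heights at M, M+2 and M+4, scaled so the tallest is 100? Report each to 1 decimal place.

The 2 Dx atoms are independent, so intensities follow the terms of (0.6789 + 0.3211)^2.
P(M) = 0.6789^2 = 0.460905
P(M+2) = 2 × 0.6789^1 × 0.3211^1 = 0.435990
P(M+4) = 0.3211^2 = 0.103105
The M peak is largest (0.460905); scaling to 100 gives 100.0 : 94.6 : 22.4.

100.0 : 94.6 : 22.4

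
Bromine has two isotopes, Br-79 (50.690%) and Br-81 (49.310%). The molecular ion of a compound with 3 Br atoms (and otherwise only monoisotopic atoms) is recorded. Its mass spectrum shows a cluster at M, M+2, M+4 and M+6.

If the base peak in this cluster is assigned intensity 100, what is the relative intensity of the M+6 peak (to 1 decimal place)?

31.5

(0.50690 + 0.49310)^3 gives M 0.1302, M+2 0.3801, M+4 0.3698, M+6 0.1199; the largest is M+2.
P(M+2) = C(3,1) × 0.50690^2 × 0.49310^1 = 3 × 0.25694761 × 0.4931 = 0.380103 (base)
P(M+6) = C(3,3) × 0.50690^0 × 0.49310^3 = 1 × 1.0000 × 0.11989609 = 0.119896
Relative intensity = 0.119896 / 0.380103 × 100 = 31.5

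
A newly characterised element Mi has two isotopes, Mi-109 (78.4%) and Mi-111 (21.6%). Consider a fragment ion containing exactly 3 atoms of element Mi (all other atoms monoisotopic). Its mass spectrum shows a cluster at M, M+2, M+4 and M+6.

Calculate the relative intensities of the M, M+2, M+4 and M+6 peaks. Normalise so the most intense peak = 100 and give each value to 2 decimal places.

Each Mi atom is independently Mi-109 (p = 0.784) or Mi-111 (q = 0.216); the cluster is the binomial expansion (p + q)^3.
P(M) = 0.784^3 = 0.481890
P(M+2) = 3 × 0.784^2 × 0.216^1 = 0.398297
P(M+4) = 3 × 0.784^1 × 0.216^2 = 0.109735
P(M+6) = 0.216^3 = 0.010078
The M peak is largest (0.481890); scaling to 100 gives 100.00 : 82.65 : 22.77 : 2.09.

100.00 : 82.65 : 22.77 : 2.09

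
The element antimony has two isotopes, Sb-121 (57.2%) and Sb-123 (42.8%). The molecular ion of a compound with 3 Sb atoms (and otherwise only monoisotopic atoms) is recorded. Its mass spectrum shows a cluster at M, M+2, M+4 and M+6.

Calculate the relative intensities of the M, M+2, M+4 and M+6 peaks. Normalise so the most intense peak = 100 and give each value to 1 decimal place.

Expanding (0.572 + 0.428)^3:
P(M) = 0.572^3 = 0.187149
P(M+2) = 3 × 0.572^2 × 0.428^1 = 0.420104
P(M+4) = 3 × 0.572^1 × 0.428^2 = 0.314344
P(M+6) = 0.428^3 = 0.078403
The M+2 peak is largest (0.420104); scaling to 100 gives 44.5 : 100.0 : 74.8 : 18.7.

44.5 : 100.0 : 74.8 : 18.7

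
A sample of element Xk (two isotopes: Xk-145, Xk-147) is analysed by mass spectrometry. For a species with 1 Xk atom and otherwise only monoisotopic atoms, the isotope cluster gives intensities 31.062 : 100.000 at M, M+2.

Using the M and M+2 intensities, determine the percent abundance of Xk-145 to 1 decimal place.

Let p = fractional abundance of Xk-145. I(M+2)/I(M) = [C(1,1)·p^0·(1−p)] / p^1 = 1·(1−p)/p = 100.000/31.062 = 3.2194
(1−p)/p = 3.2194/1 = 3.2194  ⇒  p = 1/(1 + 3.2194) = 0.2370
Xk-145: 23.7%, Xk-147: 76.3%.

23.7%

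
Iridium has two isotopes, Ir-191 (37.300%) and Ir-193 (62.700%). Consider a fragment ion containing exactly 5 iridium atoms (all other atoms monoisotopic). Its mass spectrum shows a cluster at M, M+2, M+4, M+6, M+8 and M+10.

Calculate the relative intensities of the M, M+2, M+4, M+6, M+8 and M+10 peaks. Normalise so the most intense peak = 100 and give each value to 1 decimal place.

2.1 : 17.7 : 59.5 : 100.0 : 84.0 : 28.3

Each Ir atom is independently Ir-191 (p = 0.37300) or Ir-193 (q = 0.62700); the cluster is the binomial expansion (p + q)^5.
P(M) = 0.37300^5 = 0.007220
P(M+2) = 5 × 0.37300^4 × 0.62700^1 = 0.060684
P(M+4) = 10 × 0.37300^3 × 0.62700^2 = 0.204015
P(M+6) = 10 × 0.37300^2 × 0.62700^3 = 0.342942
P(M+8) = 5 × 0.37300^1 × 0.62700^4 = 0.288237
P(M+10) = 0.62700^5 = 0.096903
The M+6 peak is largest (0.342942); scaling to 100 gives 2.1 : 17.7 : 59.5 : 100.0 : 84.0 : 28.3.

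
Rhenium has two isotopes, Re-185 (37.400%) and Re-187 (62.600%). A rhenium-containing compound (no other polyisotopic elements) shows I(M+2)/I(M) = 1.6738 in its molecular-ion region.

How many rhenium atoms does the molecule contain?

The M+2/M ratio from n Re atoms is n · q/p = n · 0.62600/0.37400.
n = 1.6738 × 0.37400/0.62600 = 1.00 ≈ 1

1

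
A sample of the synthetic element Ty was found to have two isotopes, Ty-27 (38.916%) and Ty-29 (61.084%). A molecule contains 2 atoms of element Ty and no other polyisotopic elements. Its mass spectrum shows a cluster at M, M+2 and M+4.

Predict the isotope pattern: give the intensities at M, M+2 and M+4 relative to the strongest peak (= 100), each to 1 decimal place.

Each Ty atom is independently Ty-27 (p = 0.38916) or Ty-29 (q = 0.61084); the cluster is the binomial expansion (p + q)^2.
P(M) = 0.38916^2 = 0.151446
P(M+2) = 2 × 0.38916^1 × 0.61084^1 = 0.475429
P(M+4) = 0.61084^2 = 0.373126
The M+2 peak is largest (0.475429); scaling to 100 gives 31.9 : 100.0 : 78.5.

31.9 : 100.0 : 78.5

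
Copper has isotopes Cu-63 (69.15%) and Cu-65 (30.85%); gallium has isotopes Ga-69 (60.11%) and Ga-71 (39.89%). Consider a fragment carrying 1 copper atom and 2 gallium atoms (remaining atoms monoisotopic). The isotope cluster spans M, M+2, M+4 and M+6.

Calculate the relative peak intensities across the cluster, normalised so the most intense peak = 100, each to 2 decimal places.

Copper pattern (n=1): 0.6915 : 0.3085
Gallium pattern (n=2): 0.36132121 : 0.47955758 : 0.15912121
Convolve the two distributions (both contribute in 2-u steps):
  M: 0.6915×0.36132121 = 0.249854
  M+2: 0.6915×0.47955758 + 0.3085×0.36132121 = 0.443082
  M+4: 0.6915×0.15912121 + 0.3085×0.47955758 = 0.257976
  M+6: 0.3085×0.15912121 = 0.049089
Scale to base peak (0.443082) = 100: 56.39 : 100.00 : 58.22 : 11.08

56.39 : 100.00 : 58.22 : 11.08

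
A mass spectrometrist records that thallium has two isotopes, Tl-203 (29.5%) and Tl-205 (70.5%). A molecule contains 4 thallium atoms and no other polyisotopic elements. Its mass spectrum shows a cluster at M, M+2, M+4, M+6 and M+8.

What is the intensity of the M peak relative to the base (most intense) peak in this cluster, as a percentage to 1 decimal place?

1.8%

Binomial terms of (0.295 + 0.705)^4: M 0.0076, M+2 0.0724, M+4 0.2595, M+6 0.4135, M+8 0.2470 → M+6 is the base peak.
P(M+6) = C(4,3) × 0.295^1 × 0.705^3 = 4 × 0.2950 × 0.35040263 = 0.413475 (base)
P(M) = C(4,0) × 0.295^4 × 0.705^0 = 1 × 0.00757335 × 1.0000 = 0.007573
Relative intensity = 0.007573 / 0.413475 × 100 = 1.8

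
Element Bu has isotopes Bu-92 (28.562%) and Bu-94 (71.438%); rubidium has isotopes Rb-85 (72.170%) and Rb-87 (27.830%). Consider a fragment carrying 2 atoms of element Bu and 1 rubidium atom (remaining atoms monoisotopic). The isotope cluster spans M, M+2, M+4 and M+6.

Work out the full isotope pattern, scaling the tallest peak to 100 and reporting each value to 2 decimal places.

Element Bu pattern (n=2): 0.08157878 : 0.40808243 : 0.51033878
Rubidium pattern (n=1): 0.7217 : 0.2783
Convolve the two distributions (both contribute in 2-u steps):
  M: 0.08157878×0.7217 = 0.058875
  M+2: 0.08157878×0.2783 + 0.40808243×0.7217 = 0.317216
  M+4: 0.40808243×0.2783 + 0.51033878×0.7217 = 0.481881
  M+6: 0.51033878×0.2783 = 0.142027
Scale to base peak (0.481881) = 100: 12.22 : 65.83 : 100.00 : 29.47

12.22 : 65.83 : 100.00 : 29.47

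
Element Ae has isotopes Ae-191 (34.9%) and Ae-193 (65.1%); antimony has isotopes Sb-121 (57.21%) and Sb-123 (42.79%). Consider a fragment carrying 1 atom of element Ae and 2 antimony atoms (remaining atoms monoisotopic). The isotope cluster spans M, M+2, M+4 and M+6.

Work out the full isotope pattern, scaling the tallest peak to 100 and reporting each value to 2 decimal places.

Element Ae pattern (n=1): 0.3490 : 0.6510
Antimony pattern (n=2): 0.32729841 : 0.48960318 : 0.18309841
Convolve the two distributions (both contribute in 2-u steps):
  M: 0.3490×0.32729841 = 0.114227
  M+2: 0.3490×0.48960318 + 0.6510×0.32729841 = 0.383943
  M+4: 0.3490×0.18309841 + 0.6510×0.48960318 = 0.382633
  M+6: 0.6510×0.18309841 = 0.119197
Scale to base peak (0.383943) = 100: 29.75 : 100.00 : 99.66 : 31.05

29.75 : 100.00 : 99.66 : 31.05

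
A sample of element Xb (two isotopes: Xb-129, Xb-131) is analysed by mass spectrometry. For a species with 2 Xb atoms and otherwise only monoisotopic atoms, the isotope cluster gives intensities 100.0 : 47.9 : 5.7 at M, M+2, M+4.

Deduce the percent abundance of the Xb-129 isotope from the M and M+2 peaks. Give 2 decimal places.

80.68%

Write p for the Xb-129 fraction. I(M+2)/I(M) = [C(2,1)·p^1·(1−p)] / p^2 = 2·(1−p)/p = 47.9/100.0 = 0.4790
(1−p)/p = 0.4790/2 = 0.2395  ⇒  p = 1/(1 + 0.2395) = 0.8068
Xb-129: 80.68%, Xb-131: 19.32%.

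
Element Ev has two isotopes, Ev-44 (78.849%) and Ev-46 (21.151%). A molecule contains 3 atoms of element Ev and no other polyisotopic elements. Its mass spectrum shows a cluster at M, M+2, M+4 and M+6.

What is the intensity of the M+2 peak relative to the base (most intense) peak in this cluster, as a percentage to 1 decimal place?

(0.78849 + 0.21151)^3 gives M 0.4902, M+2 0.3945, M+4 0.1058, M+6 0.0095; the largest is M.
P(M) = C(3,0) × 0.78849^3 × 0.21151^0 = 1 × 0.49021723 × 1.0000 = 0.490217 (base)
P(M+2) = C(3,1) × 0.78849^2 × 0.21151^1 = 3 × 0.62171648 × 0.21151 = 0.394498
Relative intensity = 0.394498 / 0.490217 × 100 = 80.5

80.5%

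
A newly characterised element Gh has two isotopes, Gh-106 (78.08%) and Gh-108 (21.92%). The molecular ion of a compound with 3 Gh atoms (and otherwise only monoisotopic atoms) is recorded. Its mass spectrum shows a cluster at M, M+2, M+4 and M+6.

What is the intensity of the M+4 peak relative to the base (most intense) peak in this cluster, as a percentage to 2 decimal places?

Term probabilities: M 0.4760, M+2 0.4009, M+4 0.1125, M+6 0.0105. Base peak = M.
P(M) = C(3,0) × 0.7808^3 × 0.2192^0 = 1 × 0.47601366 × 1.0000 = 0.476014 (base)
P(M+4) = C(3,2) × 0.7808^1 × 0.2192^2 = 3 × 0.7808 × 0.04804864 = 0.112549
Relative intensity = 0.112549 / 0.476014 × 100 = 23.64

23.64%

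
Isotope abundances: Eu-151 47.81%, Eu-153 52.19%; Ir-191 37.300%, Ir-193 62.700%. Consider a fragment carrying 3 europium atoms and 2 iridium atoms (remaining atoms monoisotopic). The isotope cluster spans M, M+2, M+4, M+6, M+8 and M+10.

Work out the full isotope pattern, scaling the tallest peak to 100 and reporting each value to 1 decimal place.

4.4 : 29.4 : 77.1 : 100.0 : 64.1 : 16.3

Europium pattern (n=3): 0.10928391 : 0.3578871 : 0.39067407 : 0.14215492
Iridium pattern (n=2): 0.139129 : 0.467742 : 0.393129
Convolve the two distributions (both contribute in 2-u steps):
  M: 0.10928391×0.139129 = 0.015205
  M+2: 0.10928391×0.467742 + 0.3578871×0.139129 = 0.100909
  M+4: 0.10928391×0.393129 + 0.3578871×0.467742 + 0.39067407×0.139129 = 0.264716
  M+6: 0.3578871×0.393129 + 0.39067407×0.467742 + 0.14215492×0.139129 = 0.343208
  M+8: 0.39067407×0.393129 + 0.14215492×0.467742 = 0.220077
  M+10: 0.14215492×0.393129 = 0.055885
Scale to base peak (0.343208) = 100: 4.4 : 29.4 : 77.1 : 100.0 : 64.1 : 16.3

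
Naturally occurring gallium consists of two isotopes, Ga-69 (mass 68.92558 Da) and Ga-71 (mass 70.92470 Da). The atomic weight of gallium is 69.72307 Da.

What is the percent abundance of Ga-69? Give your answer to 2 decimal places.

60.11%

With x = fraction of Ga-69 (so Ga-71 is 1 − x):
68.92558·x + 70.92470·(1 − x) = 69.72307
(68.92558 − 70.92470)·x = 69.72307 − 70.92470
x = -1.20163 / -1.99912 = 0.60108 → 60.11% Ga-69, 39.89% Ga-71.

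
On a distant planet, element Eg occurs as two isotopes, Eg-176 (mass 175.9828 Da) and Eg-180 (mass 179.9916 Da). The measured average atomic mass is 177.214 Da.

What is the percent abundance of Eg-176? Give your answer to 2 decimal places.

69.29%

With x = fraction of Eg-176 (so Eg-180 is 1 − x):
175.9828·x + 179.9916·(1 − x) = 177.214
(175.9828 − 179.9916)·x = 177.214 − 179.9916
x = -2.7776 / -4.0088 = 0.69288 → 69.29% Eg-176, 30.71% Eg-180.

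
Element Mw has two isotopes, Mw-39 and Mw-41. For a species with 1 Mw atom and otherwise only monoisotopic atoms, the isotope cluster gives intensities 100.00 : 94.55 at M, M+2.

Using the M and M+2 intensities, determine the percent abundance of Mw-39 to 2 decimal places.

Write p for the Mw-39 fraction. I(M+2)/I(M) = [C(1,1)·p^0·(1−p)] / p^1 = 1·(1−p)/p = 94.55/100.00 = 0.9455
(1−p)/p = 0.9455/1 = 0.9455  ⇒  p = 1/(1 + 0.9455) = 0.5140
Mw-39: 51.40%, Mw-41: 48.60%.

51.40%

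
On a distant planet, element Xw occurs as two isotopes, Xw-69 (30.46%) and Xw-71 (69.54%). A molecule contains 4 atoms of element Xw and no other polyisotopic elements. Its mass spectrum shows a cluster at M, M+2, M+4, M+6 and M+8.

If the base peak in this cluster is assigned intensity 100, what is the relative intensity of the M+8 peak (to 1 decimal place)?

57.1

(0.3046 + 0.6954)^4 gives M 0.0086, M+2 0.0786, M+4 0.2692, M+6 0.4097, M+8 0.2339; the largest is M+6.
P(M+6) = C(4,3) × 0.3046^1 × 0.6954^3 = 4 × 0.3046 × 0.33628234 = 0.409726 (base)
P(M+8) = C(4,4) × 0.3046^0 × 0.6954^4 = 1 × 1.0000 × 0.23385074 = 0.233851
Relative intensity = 0.233851 / 0.409726 × 100 = 57.1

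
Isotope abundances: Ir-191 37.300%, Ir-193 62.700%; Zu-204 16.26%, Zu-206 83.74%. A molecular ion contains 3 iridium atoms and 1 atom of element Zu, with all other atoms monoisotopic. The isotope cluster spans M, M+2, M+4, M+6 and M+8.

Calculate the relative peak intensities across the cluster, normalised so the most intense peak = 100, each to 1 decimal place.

2.1 : 21.1 : 71.2 : 100.0 : 50.5

Iridium pattern (n=3): 0.05189512 : 0.26170165 : 0.43991135 : 0.24649188
Element Zu pattern (n=1): 0.1626 : 0.8374
Convolve the two distributions (both contribute in 2-u steps):
  M: 0.05189512×0.1626 = 0.008438
  M+2: 0.05189512×0.8374 + 0.26170165×0.1626 = 0.086010
  M+4: 0.26170165×0.8374 + 0.43991135×0.1626 = 0.290679
  M+6: 0.43991135×0.8374 + 0.24649188×0.1626 = 0.408461
  M+8: 0.24649188×0.8374 = 0.206412
Scale to base peak (0.408461) = 100: 2.1 : 21.1 : 71.2 : 100.0 : 50.5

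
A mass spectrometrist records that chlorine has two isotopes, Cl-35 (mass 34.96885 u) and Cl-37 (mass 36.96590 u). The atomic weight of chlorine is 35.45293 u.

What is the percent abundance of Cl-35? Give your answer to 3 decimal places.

Writing the weighted mean with unknown fraction x of Cl-35:
34.96885·x + 36.96590·(1 − x) = 35.45293
(34.96885 − 36.96590)·x = 35.45293 − 36.96590
x = -1.51297 / -1.99705 = 0.75760 → 75.760% Cl-35, 24.240% Cl-37.

75.760%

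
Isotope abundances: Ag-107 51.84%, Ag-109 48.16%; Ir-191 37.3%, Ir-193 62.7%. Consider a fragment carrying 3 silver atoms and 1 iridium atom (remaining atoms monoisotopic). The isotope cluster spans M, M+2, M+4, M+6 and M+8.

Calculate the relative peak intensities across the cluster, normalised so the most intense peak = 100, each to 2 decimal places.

13.75 : 61.42 : 100.00 : 70.86 : 18.53

Silver pattern (n=3): 0.13931407 : 0.38827347 : 0.36071085 : 0.11170161
Iridium pattern (n=1): 0.3730 : 0.6270
Convolve the two distributions (both contribute in 2-u steps):
  M: 0.13931407×0.3730 = 0.051964
  M+2: 0.13931407×0.6270 + 0.38827347×0.3730 = 0.232176
  M+4: 0.38827347×0.6270 + 0.36071085×0.3730 = 0.377993
  M+6: 0.36071085×0.6270 + 0.11170161×0.3730 = 0.267830
  M+8: 0.11170161×0.6270 = 0.070037
Scale to base peak (0.377993) = 100: 13.75 : 61.42 : 100.00 : 70.86 : 18.53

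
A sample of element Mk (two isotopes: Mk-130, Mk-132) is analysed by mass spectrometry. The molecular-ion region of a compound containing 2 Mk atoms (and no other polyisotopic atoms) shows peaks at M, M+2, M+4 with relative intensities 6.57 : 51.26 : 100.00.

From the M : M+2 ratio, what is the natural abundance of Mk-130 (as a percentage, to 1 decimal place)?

Let p = fractional abundance of Mk-130. I(M+2)/I(M) = [C(2,1)·p^1·(1−p)] / p^2 = 2·(1−p)/p = 51.26/6.57 = 7.8021
(1−p)/p = 7.8021/2 = 3.9011  ⇒  p = 1/(1 + 3.9011) = 0.2040
Mk-130: 20.4%, Mk-132: 79.6%.

20.4%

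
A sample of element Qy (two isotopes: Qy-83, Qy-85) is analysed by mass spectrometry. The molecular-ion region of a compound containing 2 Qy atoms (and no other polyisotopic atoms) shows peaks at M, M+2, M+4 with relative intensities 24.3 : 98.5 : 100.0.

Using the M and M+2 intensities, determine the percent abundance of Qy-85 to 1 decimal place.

67.0%

Write p for the Qy-83 fraction. I(M+2)/I(M) = [C(2,1)·p^1·(1−p)] / p^2 = 2·(1−p)/p = 98.5/24.3 = 4.0535
(1−p)/p = 4.0535/2 = 2.0267  ⇒  p = 1/(1 + 2.0267) = 0.3304
Qy-83: 33.0%, Qy-85: 67.0%.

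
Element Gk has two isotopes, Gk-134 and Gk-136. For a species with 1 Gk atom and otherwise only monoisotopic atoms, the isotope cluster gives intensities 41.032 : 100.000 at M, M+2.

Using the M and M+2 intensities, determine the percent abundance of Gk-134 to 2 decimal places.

29.09%

If p is the fraction of Gk that is Gk-134, then I(M+2)/I(M) = [C(1,1)·p^0·(1−p)] / p^1 = 1·(1−p)/p = 100.000/41.032 = 2.4371
(1−p)/p = 2.4371/1 = 2.4371  ⇒  p = 1/(1 + 2.4371) = 0.2909
Gk-134: 29.09%, Gk-136: 70.91%.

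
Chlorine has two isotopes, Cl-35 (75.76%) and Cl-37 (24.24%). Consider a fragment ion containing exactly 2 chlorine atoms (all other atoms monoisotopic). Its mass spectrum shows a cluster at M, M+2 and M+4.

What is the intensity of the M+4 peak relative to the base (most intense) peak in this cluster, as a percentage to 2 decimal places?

Term probabilities: M 0.5740, M+2 0.3673, M+4 0.0588. Base peak = M.
P(M) = C(2,0) × 0.7576^2 × 0.2424^0 = 1 × 0.57395776 × 1.0000 = 0.573958 (base)
P(M+4) = C(2,2) × 0.7576^0 × 0.2424^2 = 1 × 1.0000 × 0.05875776 = 0.058758
Relative intensity = 0.058758 / 0.573958 × 100 = 10.24

10.24%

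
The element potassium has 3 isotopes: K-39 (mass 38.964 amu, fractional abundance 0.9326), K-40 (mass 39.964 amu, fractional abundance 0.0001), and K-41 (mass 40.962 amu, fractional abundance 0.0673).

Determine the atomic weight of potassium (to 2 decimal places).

39.10 amu

Ar = Σ fᵢ·mᵢ = 0.9326 × 38.964 + 0.0001 × 39.964 + 0.0673 × 40.962
= 36.3378 + 0.0040 + 2.7567 = 39.0985 amu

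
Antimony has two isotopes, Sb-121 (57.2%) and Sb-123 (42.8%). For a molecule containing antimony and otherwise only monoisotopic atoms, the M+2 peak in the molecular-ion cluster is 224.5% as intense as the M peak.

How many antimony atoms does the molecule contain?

The M+2/M ratio from n Sb atoms is n · q/p = n · 0.428/0.572.
n = 2.245 × 0.572/0.428 = 3.00 ≈ 3

3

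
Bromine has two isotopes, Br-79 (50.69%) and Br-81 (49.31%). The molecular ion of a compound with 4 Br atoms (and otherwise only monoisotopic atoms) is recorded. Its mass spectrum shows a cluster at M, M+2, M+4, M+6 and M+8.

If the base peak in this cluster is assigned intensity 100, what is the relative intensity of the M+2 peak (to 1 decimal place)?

(0.5069 + 0.4931)^4 gives M 0.0660, M+2 0.2569, M+4 0.3749, M+6 0.2431, M+8 0.0591; the largest is M+4.
P(M+4) = C(4,2) × 0.5069^2 × 0.4931^2 = 6 × 0.25694761 × 0.24314761 = 0.374857 (base)
P(M+2) = C(4,1) × 0.5069^3 × 0.4931^1 = 4 × 0.13024674 × 0.4931 = 0.256899
Relative intensity = 0.256899 / 0.374857 × 100 = 68.5

68.5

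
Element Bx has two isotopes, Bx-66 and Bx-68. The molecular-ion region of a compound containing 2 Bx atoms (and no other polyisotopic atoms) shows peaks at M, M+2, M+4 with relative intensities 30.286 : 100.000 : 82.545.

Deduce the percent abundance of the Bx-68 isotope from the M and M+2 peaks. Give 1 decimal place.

62.3%

If p is the fraction of Bx that is Bx-66, then I(M+2)/I(M) = [C(2,1)·p^1·(1−p)] / p^2 = 2·(1−p)/p = 100.000/30.286 = 3.3019
(1−p)/p = 3.3019/2 = 1.6509  ⇒  p = 1/(1 + 1.6509) = 0.3772
Bx-66: 37.7%, Bx-68: 62.3%.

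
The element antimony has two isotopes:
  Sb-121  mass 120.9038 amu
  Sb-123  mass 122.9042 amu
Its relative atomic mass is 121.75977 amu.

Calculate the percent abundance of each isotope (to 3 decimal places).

Sb-121: 57.210%, Sb-123: 42.790%

Let x be the fractional abundance of Sb-121; then Sb-123 has abundance 1 − x.
120.9038·x + 122.9042·(1 − x) = 121.75977
(120.9038 − 122.9042)·x = 121.75977 − 122.9042
x = -1.14443 / -2.0004 = 0.57210 → 57.210% Sb-121, 42.790% Sb-123.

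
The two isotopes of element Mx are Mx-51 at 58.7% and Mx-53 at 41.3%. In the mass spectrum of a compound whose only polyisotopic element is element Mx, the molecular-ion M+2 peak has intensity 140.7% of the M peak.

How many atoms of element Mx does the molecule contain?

2

For n independent Mx atoms, I(M+2)/I(M) = n · (abundance Mx-53) / (abundance Mx-51) = n · 0.413/0.587.
n = 1.407 × 0.587/0.413 = 2.00 ≈ 2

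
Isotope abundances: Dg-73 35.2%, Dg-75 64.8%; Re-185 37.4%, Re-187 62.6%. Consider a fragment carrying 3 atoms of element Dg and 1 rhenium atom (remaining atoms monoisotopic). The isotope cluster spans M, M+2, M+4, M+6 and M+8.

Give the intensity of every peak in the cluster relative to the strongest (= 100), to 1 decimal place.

Element Dg pattern (n=3): 0.04361421 : 0.24086938 : 0.44341862 : 0.27209779
Rhenium pattern (n=1): 0.3740 : 0.6260
Convolve the two distributions (both contribute in 2-u steps):
  M: 0.04361421×0.3740 = 0.016312
  M+2: 0.04361421×0.6260 + 0.24086938×0.3740 = 0.117388
  M+4: 0.24086938×0.6260 + 0.44341862×0.3740 = 0.316623
  M+6: 0.44341862×0.6260 + 0.27209779×0.3740 = 0.379345
  M+8: 0.27209779×0.6260 = 0.170333
Scale to base peak (0.379345) = 100: 4.3 : 30.9 : 83.5 : 100.0 : 44.9

4.3 : 30.9 : 83.5 : 100.0 : 44.9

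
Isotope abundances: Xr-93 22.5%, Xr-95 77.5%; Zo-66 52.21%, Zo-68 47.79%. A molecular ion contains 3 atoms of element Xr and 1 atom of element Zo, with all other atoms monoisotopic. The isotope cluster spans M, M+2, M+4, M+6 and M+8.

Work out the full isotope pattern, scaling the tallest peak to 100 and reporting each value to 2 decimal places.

1.36 : 15.32 : 61.34 : 100.00 : 50.93

Element Xr pattern (n=3): 0.01139063 : 0.11770313 : 0.40542188 : 0.46548438
Element Zo pattern (n=1): 0.5221 : 0.4779
Convolve the two distributions (both contribute in 2-u steps):
  M: 0.01139063×0.5221 = 0.005947
  M+2: 0.01139063×0.4779 + 0.11770313×0.5221 = 0.066896
  M+4: 0.11770313×0.4779 + 0.40542188×0.5221 = 0.267921
  M+6: 0.40542188×0.4779 + 0.46548438×0.5221 = 0.436781
  M+8: 0.46548438×0.4779 = 0.222455
Scale to base peak (0.436781) = 100: 1.36 : 15.32 : 61.34 : 100.00 : 50.93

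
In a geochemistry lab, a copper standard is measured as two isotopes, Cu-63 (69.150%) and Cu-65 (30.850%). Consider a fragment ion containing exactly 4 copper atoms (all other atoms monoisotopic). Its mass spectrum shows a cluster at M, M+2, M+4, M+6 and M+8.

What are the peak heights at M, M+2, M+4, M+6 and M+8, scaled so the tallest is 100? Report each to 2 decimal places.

56.04 : 100.00 : 66.92 : 19.90 : 2.22

The 4 Cu atoms are independent, so intensities follow the terms of (0.69150 + 0.30850)^4.
P(M) = 0.69150^4 = 0.228649
P(M+2) = 4 × 0.69150^3 × 0.30850^1 = 0.408030
P(M+4) = 6 × 0.69150^2 × 0.30850^2 = 0.273052
P(M+6) = 4 × 0.69150^1 × 0.30850^3 = 0.081212
P(M+8) = 0.30850^4 = 0.009058
The M+2 peak is largest (0.408030); scaling to 100 gives 56.04 : 100.00 : 66.92 : 19.90 : 2.22.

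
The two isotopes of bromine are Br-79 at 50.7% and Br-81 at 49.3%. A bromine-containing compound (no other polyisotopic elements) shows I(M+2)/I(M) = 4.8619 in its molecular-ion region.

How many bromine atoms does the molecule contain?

The M+2/M ratio from n Br atoms is n · q/p = n · 0.493/0.507.
n = 4.8619 × 0.507/0.493 = 5.00 ≈ 5

5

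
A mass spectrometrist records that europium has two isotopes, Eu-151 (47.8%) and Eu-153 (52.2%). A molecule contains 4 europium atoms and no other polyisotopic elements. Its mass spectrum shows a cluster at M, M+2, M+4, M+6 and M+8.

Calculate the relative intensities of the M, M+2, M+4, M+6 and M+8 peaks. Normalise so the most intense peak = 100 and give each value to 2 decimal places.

13.98 : 61.05 : 100.00 : 72.80 : 19.88

The 4 Eu atoms are independent, so intensities follow the terms of (0.478 + 0.522)^4.
P(M) = 0.478^4 = 0.052205
P(M+2) = 4 × 0.478^3 × 0.522^1 = 0.228042
P(M+4) = 6 × 0.478^2 × 0.522^2 = 0.373549
P(M+6) = 4 × 0.478^1 × 0.522^3 = 0.271956
P(M+8) = 0.522^4 = 0.074248
The M+4 peak is largest (0.373549); scaling to 100 gives 13.98 : 61.05 : 100.00 : 72.80 : 19.88.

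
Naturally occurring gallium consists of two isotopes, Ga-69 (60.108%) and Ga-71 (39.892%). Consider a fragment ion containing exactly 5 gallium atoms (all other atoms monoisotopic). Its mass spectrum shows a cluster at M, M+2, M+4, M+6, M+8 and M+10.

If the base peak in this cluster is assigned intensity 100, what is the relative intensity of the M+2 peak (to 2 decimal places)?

(0.60108 + 0.39892)^5 gives M 0.0785, M+2 0.2604, M+4 0.3456, M+6 0.2294, M+8 0.0761, M+10 0.0101; the largest is M+4.
P(M+4) = C(5,2) × 0.60108^3 × 0.39892^2 = 10 × 0.2171685 × 0.15913717 = 0.345596 (base)
P(M+2) = C(5,1) × 0.60108^4 × 0.39892^1 = 5 × 0.13053564 × 0.39892 = 0.260366
Relative intensity = 0.260366 / 0.345596 × 100 = 75.34

75.34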